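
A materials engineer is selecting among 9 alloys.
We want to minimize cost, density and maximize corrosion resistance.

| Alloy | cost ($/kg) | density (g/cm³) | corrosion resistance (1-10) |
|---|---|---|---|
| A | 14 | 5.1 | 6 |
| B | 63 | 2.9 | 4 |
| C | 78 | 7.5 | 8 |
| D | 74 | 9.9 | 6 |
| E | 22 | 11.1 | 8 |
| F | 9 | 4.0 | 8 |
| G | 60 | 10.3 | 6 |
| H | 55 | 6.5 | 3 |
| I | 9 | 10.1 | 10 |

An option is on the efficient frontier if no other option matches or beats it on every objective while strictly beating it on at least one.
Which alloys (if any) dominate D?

A: cost 14≤74, density 5.1≤9.9, corrosion resistance 6≥6 — dominates D.
F: cost 9≤74, density 4.0≤9.9, corrosion resistance 8≥6 — dominates D.
Others (B, C, E, G, H, I) are each worse than D on at least one objective.

A, F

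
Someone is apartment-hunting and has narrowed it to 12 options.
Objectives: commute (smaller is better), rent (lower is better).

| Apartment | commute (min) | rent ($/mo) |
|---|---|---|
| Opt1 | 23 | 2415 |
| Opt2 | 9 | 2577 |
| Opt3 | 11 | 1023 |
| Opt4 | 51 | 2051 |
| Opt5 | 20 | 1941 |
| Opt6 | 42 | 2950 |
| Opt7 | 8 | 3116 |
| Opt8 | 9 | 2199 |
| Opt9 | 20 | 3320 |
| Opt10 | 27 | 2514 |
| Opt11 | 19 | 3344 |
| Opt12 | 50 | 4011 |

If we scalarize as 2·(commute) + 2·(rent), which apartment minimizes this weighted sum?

Opt1: 2·23 + 2·2415 = 4876
Opt2: 2·9 + 2·2577 = 5172
Opt3: 2·11 + 2·1023 = 2068
Opt4: 2·51 + 2·2051 = 4204
Opt5: 2·20 + 2·1941 = 3922
Opt6: 2·42 + 2·2950 = 5984
Opt7: 2·8 + 2·3116 = 6248
Opt8: 2·9 + 2·2199 = 4416
Opt9: 2·20 + 2·3320 = 6680
Opt10: 2·27 + 2·2514 = 5082
Opt11: 2·19 + 2·3344 = 6726
Opt12: 2·50 + 2·4011 = 8122
Lowest: Opt3 at 2068.

Opt3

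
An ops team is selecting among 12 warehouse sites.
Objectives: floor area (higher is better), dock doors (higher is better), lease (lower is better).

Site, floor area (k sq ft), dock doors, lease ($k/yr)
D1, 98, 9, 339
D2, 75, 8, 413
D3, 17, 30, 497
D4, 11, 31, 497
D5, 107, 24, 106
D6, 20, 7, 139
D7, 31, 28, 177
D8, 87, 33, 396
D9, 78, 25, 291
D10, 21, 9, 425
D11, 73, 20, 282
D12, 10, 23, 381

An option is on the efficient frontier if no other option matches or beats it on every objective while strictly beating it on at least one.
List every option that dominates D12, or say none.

D5, D7, D9

D5: floor area 107≥10, dock doors 24≥23, lease 106≤381 — dominates D12.
D7: floor area 31≥10, dock doors 28≥23, lease 177≤381 — dominates D12.
D9: floor area 78≥10, dock doors 25≥23, lease 291≤381 — dominates D12.
Others (D1, D2, D3, D4, D6, D8, D10, D11) are each worse than D12 on at least one objective.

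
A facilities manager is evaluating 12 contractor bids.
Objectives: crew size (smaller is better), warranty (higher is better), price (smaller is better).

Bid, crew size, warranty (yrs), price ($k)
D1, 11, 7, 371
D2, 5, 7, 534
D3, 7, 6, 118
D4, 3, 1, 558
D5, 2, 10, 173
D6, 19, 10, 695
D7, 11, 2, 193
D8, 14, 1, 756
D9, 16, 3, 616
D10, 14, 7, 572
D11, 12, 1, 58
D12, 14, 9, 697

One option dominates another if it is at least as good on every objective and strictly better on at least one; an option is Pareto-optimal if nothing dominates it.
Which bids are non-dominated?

D3, D5, D11

D1: dominated by D5 (crew size 2≤11, warranty 10≥7, price 173≤371).
D2: dominated by D5 (crew size 2≤5, warranty 10≥7, price 173≤534).
D3: not dominated.
D4: dominated by D5 (crew size 2≤3, warranty 10≥1, price 173≤558).
D5: not dominated (best crew size).
D6: dominated by D5 (crew size 2≤19, warranty 10≥10, price 173≤695).
D7: dominated by D3 (crew size 7≤11, warranty 6≥2, price 118≤193).
D8: dominated by D1 (crew size 11≤14, warranty 7≥1, price 371≤756).
D9: dominated by D1 (crew size 11≤16, warranty 7≥3, price 371≤616).
D10: dominated by D1 (crew size 11≤14, warranty 7≥7, price 371≤572).
D11: not dominated (best price).
D12: dominated by D5 (crew size 2≤14, warranty 10≥9, price 173≤697).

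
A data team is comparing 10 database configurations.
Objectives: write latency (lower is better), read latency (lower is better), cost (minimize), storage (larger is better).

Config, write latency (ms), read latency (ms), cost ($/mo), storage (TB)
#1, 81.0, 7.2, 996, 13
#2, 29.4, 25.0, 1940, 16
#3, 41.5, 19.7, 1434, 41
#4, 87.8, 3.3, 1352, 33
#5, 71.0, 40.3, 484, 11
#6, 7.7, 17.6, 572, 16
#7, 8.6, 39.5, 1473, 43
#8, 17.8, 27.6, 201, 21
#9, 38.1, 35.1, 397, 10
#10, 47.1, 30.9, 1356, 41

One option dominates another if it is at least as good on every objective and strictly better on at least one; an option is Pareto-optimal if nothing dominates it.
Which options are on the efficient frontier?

#1, #3, #4, #6, #7, #8, #10

#1: not dominated.
#2: dominated by #6 (write latency 7.7≤29.4, read latency 17.6≤25.0, cost 572≤1940, storage 16≥16).
#3: not dominated.
#4: not dominated (best read latency).
#5: dominated by #8 (write latency 17.8≤71.0, read latency 27.6≤40.3, cost 201≤484, storage 21≥11).
#6: not dominated (best write latency).
#7: not dominated (best storage).
#8: not dominated (best cost).
#9: dominated by #8 (write latency 17.8≤38.1, read latency 27.6≤35.1, cost 201≤397, storage 21≥10).
#10: not dominated.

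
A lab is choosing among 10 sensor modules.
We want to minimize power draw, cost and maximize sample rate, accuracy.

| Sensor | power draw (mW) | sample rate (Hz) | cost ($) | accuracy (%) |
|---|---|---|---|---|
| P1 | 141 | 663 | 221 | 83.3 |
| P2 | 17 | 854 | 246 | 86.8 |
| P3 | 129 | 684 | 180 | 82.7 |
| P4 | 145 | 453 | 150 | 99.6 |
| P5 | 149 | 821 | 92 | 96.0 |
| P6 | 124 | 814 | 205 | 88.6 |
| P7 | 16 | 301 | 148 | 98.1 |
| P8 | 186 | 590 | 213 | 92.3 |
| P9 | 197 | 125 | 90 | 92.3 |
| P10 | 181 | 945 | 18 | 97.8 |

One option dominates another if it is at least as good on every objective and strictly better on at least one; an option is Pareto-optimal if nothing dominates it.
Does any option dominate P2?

P1: worse on power draw (141 vs 17).
P3: worse on power draw (129 vs 17).
P4: worse on power draw (145 vs 17).
P5: worse on power draw (149 vs 17).
P6: worse on power draw (124 vs 17).
P7: worse on sample rate (301 vs 854).
P8: worse on power draw (186 vs 17).
P9: worse on power draw (197 vs 17).
P10: worse on power draw (181 vs 17).
No option is at least as good as P2 on every objective and strictly better on one.

No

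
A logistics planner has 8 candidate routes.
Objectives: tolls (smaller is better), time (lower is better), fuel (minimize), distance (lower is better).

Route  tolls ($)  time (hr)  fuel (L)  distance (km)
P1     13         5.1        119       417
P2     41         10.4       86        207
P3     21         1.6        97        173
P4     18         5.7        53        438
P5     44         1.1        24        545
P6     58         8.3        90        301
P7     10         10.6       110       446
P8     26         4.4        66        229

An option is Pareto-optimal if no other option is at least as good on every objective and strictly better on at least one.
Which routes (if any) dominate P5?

P1: worse on time (5.1 vs 1.1).
P2: worse on time (10.4 vs 1.1).
P3: worse on time (1.6 vs 1.1).
P4: worse on time (5.7 vs 1.1).
P6: worse on tolls (58 vs 44).
P7: worse on time (10.6 vs 1.1).
P8: worse on time (4.4 vs 1.1).
No option dominates P5.

none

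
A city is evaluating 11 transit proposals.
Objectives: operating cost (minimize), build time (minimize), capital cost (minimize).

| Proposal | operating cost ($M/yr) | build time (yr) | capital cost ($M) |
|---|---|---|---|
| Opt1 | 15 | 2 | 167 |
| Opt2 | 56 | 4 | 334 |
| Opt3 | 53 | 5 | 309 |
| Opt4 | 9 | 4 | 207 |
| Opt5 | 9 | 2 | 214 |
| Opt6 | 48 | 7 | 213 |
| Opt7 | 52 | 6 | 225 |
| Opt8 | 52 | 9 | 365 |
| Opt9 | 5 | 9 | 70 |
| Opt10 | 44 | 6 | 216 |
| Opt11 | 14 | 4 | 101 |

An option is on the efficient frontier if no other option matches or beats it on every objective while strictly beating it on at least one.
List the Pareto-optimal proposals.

Opt1, Opt4, Opt5, Opt9, Opt11

Opt1: not dominated.
Opt2: dominated by Opt1 (operating cost 15≤56, build time 2≤4, capital cost 167≤334).
Opt3: dominated by Opt1 (operating cost 15≤53, build time 2≤5, capital cost 167≤309).
Opt4: not dominated.
Opt5: not dominated.
Opt6: dominated by Opt1 (operating cost 15≤48, build time 2≤7, capital cost 167≤213).
Opt7: dominated by Opt1 (operating cost 15≤52, build time 2≤6, capital cost 167≤225).
Opt8: dominated by Opt1 (operating cost 15≤52, build time 2≤9, capital cost 167≤365).
Opt9: not dominated (best operating cost).
Opt10: dominated by Opt1 (operating cost 15≤44, build time 2≤6, capital cost 167≤216).
Opt11: not dominated.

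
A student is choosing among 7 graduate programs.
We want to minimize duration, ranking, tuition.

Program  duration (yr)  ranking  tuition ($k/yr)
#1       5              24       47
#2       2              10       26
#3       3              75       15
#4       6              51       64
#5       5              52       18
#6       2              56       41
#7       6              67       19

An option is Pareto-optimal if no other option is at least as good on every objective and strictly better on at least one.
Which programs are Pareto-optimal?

#2, #3, #5

#1: dominated by #2 (duration 2≤5, ranking 10≤24, tuition 26≤47).
#2: not dominated (best ranking).
#3: not dominated (best tuition).
#4: dominated by #1 (duration 5≤6, ranking 24≤51, tuition 47≤64).
#5: not dominated.
#6: dominated by #2 (duration 2≤2, ranking 10≤56, tuition 26≤41).
#7: dominated by #5 (duration 5≤6, ranking 52≤67, tuition 18≤19).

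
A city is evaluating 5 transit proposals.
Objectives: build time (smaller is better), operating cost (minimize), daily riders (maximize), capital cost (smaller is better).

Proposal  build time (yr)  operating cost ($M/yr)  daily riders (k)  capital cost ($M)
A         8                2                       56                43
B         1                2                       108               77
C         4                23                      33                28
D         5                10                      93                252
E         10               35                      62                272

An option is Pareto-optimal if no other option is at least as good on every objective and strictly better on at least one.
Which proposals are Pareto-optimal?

A: not dominated.
B: not dominated (best build time).
C: not dominated (best capital cost).
D: dominated by B (build time 1≤5, operating cost 2≤10, daily riders 108≥93, capital cost 77≤252).
E: dominated by B (build time 1≤10, operating cost 2≤35, daily riders 108≥62, capital cost 77≤272).

A, B, C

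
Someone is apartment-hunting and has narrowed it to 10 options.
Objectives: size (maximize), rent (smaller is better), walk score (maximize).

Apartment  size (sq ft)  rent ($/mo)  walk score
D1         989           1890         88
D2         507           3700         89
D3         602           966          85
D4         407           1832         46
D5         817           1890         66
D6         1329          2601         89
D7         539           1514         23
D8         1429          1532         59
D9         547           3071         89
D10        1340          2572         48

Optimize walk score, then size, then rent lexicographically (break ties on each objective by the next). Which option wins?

First maximize walk score: best is 89, kept {D2, D6, D9}.
Then maximize size: best is 1329, kept {D6}.

D6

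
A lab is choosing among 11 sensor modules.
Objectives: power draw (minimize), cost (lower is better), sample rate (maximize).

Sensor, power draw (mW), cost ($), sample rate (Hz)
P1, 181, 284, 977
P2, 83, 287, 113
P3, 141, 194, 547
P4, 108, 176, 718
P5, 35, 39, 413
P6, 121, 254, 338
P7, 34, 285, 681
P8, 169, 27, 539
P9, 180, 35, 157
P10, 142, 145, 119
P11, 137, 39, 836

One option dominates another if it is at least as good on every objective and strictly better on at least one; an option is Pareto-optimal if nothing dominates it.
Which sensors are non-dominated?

P1: not dominated (best sample rate).
P2: dominated by P5 (power draw 35≤83, cost 39≤287, sample rate 413≥113).
P3: dominated by P4 (power draw 108≤141, cost 176≤194, sample rate 718≥547).
P4: not dominated.
P5: not dominated.
P6: dominated by P4 (power draw 108≤121, cost 176≤254, sample rate 718≥338).
P7: not dominated (best power draw).
P8: not dominated (best cost).
P9: dominated by P8 (power draw 169≤180, cost 27≤35, sample rate 539≥157).
P10: dominated by P5 (power draw 35≤142, cost 39≤145, sample rate 413≥119).
P11: not dominated.

P1, P4, P5, P7, P8, P11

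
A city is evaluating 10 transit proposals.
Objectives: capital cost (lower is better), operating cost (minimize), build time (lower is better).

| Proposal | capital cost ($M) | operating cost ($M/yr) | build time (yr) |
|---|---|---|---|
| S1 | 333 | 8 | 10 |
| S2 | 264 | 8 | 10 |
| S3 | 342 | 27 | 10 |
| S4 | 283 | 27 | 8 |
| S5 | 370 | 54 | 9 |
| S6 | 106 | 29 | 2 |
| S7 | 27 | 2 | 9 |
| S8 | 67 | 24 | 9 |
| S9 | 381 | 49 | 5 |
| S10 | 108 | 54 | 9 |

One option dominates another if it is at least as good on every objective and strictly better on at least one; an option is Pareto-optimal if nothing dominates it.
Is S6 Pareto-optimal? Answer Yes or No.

S1: worse on capital cost (333 vs 106).
S2: worse on capital cost (264 vs 106).
S3: worse on capital cost (342 vs 106).
S4: worse on capital cost (283 vs 106).
S5: worse on capital cost (370 vs 106).
S7: worse on build time (9 vs 2).
S8: worse on build time (9 vs 2).
S9: worse on capital cost (381 vs 106).
S10: worse on capital cost (108 vs 106).
No option is at least as good as S6 on every objective and strictly better on one.

Yes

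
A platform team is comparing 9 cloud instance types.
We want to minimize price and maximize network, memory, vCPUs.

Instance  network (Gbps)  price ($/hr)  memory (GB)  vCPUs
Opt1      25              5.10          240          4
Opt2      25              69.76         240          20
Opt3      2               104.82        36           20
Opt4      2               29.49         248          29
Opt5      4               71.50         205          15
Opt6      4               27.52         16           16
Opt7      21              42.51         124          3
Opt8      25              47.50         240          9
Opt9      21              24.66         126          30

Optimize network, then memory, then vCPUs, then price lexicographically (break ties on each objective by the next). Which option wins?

First maximize network: best is 25, kept {Opt1, Opt2, Opt8}.
Then maximize memory: best is 240, kept {Opt1, Opt2, Opt8}.
Then maximize vCPUs: best is 20, kept {Opt2}.

Opt2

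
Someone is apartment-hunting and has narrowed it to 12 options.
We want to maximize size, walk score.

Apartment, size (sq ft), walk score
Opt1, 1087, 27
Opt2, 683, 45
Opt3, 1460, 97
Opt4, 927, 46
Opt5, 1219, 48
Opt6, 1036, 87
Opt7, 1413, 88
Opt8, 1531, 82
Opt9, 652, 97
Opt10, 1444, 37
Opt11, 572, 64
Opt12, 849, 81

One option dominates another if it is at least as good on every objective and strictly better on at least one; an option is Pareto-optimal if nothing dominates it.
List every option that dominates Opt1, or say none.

Opt3: size 1460≥1087, walk score 97≥27 — dominates Opt1.
Opt5: size 1219≥1087, walk score 48≥27 — dominates Opt1.
Opt7: size 1413≥1087, walk score 88≥27 — dominates Opt1.
Opt8: size 1531≥1087, walk score 82≥27 — dominates Opt1.
Opt10: size 1444≥1087, walk score 37≥27 — dominates Opt1.
Others (Opt2, Opt4, Opt6, Opt9, Opt11, Opt12) are each worse than Opt1 on at least one objective.

Opt3, Opt5, Opt7, Opt8, Opt10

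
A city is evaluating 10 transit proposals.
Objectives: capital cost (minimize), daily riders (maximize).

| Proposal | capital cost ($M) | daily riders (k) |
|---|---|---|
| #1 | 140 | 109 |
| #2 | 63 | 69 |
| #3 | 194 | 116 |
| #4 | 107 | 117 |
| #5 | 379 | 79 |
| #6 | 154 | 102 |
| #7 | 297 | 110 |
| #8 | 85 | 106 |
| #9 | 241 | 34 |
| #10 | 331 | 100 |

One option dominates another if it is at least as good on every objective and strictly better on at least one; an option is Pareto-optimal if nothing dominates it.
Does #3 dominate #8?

#3 vs #8: #3 is worse on capital cost (194 vs 85), so it does not dominate #8.

No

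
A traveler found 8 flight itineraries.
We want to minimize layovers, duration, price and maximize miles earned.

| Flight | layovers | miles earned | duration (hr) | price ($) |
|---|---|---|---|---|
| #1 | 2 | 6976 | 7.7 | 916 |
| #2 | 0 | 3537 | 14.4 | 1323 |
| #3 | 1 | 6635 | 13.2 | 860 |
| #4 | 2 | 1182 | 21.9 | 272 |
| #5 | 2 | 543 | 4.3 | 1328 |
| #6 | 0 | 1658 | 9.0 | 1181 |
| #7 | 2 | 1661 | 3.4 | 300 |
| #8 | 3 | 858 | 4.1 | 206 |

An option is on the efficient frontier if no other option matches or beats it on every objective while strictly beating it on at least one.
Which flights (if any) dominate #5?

#7: layovers 2≤2, miles earned 1661≥543, duration 3.4≤4.3, price 300≤1328 — dominates #5.
Others (#1, #2, #3, #4, #6, #8) are each worse than #5 on at least one objective.

#7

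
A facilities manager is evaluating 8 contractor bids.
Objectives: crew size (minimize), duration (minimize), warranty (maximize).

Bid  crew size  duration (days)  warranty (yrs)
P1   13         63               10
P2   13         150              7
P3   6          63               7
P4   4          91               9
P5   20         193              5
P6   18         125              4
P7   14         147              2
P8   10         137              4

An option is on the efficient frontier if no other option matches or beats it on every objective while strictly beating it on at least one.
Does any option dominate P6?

P1 vs P6: crew size 13≤18, duration 63≤125, warranty 10≥4 — P1 is at least as good on every objective and strictly better on at least one, so P1 dominates P6.

Yes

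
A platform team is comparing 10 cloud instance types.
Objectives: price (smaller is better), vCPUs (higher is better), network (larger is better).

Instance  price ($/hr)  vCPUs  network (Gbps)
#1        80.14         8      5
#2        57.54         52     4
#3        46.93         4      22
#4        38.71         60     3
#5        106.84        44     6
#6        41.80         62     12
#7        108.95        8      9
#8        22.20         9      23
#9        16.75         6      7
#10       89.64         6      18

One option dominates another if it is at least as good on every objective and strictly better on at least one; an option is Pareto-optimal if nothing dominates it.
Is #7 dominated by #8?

#8 vs #7: price 22.20≤108.95, vCPUs 9≥8, network 23≥9 — #8 is at least as good on every objective with at least one strict improvement.

Yes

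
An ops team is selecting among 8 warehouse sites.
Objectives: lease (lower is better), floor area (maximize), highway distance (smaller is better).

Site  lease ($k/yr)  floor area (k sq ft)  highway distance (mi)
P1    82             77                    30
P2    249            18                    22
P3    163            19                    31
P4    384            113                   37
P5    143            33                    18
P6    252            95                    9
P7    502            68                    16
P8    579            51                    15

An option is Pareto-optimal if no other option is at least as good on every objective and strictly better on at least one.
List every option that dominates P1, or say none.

P2: worse on lease (249 vs 82).
P3: worse on lease (163 vs 82).
P4: worse on lease (384 vs 82).
P5: worse on lease (143 vs 82).
P6: worse on lease (252 vs 82).
P7: worse on lease (502 vs 82).
P8: worse on lease (579 vs 82).
No option dominates P1.

none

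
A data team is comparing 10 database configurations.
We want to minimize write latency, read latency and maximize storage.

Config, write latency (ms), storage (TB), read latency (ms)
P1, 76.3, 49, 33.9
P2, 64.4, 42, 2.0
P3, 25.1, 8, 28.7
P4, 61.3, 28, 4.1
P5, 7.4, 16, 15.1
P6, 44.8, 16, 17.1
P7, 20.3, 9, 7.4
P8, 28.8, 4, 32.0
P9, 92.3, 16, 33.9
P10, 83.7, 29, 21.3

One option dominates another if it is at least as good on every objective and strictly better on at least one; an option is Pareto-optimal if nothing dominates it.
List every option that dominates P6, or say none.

P5: write latency 7.4≤44.8, storage 16≥16, read latency 15.1≤17.1 — dominates P6.
Others (P1, P2, P3, P4, P7, P8, P9, P10) are each worse than P6 on at least one objective.

P5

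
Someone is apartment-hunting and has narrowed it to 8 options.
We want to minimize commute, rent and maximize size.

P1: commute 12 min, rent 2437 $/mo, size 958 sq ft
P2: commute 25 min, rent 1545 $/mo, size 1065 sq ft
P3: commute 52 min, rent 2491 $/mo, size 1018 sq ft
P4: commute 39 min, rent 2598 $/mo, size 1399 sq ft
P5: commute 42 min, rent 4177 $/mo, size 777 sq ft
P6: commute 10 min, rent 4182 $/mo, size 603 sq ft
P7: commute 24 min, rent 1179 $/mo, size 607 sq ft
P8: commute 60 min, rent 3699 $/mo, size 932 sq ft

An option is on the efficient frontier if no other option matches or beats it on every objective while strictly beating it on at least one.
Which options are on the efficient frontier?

P1, P2, P4, P6, P7

P1: not dominated.
P2: not dominated.
P3: dominated by P2 (commute 25≤52, rent 1545≤2491, size 1065≥1018).
P4: not dominated (best size).
P5: dominated by P1 (commute 12≤42, rent 2437≤4177, size 958≥777).
P6: not dominated (best commute).
P7: not dominated (best rent).
P8: dominated by P1 (commute 12≤60, rent 2437≤3699, size 958≥932).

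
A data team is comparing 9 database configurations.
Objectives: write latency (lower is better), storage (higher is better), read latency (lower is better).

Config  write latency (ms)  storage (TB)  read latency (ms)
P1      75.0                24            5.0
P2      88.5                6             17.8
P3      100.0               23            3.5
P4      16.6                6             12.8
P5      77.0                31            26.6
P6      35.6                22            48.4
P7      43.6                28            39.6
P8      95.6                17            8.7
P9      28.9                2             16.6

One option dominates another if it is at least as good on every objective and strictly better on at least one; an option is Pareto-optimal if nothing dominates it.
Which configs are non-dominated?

P1, P3, P4, P5, P6, P7

P1: not dominated.
P2: dominated by P1 (write latency 75.0≤88.5, storage 24≥6, read latency 5.0≤17.8).
P3: not dominated (best read latency).
P4: not dominated (best write latency).
P5: not dominated (best storage).
P6: not dominated.
P7: not dominated.
P8: dominated by P1 (write latency 75.0≤95.6, storage 24≥17, read latency 5.0≤8.7).
P9: dominated by P4 (write latency 16.6≤28.9, storage 6≥2, read latency 12.8≤16.6).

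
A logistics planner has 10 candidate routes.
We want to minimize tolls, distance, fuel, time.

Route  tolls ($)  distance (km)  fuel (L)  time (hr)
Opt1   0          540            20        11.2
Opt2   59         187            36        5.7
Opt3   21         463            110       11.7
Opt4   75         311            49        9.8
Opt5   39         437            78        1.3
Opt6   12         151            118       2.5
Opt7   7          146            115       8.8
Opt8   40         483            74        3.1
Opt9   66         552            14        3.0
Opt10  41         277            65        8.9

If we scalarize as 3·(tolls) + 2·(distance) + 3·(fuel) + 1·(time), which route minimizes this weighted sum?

Opt1: 3·0 + 2·540 + 3·20 + 1·11.2 = 1151.2
Opt2: 3·59 + 2·187 + 3·36 + 1·5.7 = 664.7
Opt3: 3·21 + 2·463 + 3·110 + 1·11.7 = 1330.7
Opt4: 3·75 + 2·311 + 3·49 + 1·9.8 = 1003.8
Opt5: 3·39 + 2·437 + 3·78 + 1·1.3 = 1226.3
Opt6: 3·12 + 2·151 + 3·118 + 1·2.5 = 694.5
Opt7: 3·7 + 2·146 + 3·115 + 1·8.8 = 666.8
Opt8: 3·40 + 2·483 + 3·74 + 1·3.1 = 1311.1
Opt9: 3·66 + 2·552 + 3·14 + 1·3.0 = 1347.0
Opt10: 3·41 + 2·277 + 3·65 + 1·8.9 = 880.9
Lowest: Opt2 at 664.7.

Opt2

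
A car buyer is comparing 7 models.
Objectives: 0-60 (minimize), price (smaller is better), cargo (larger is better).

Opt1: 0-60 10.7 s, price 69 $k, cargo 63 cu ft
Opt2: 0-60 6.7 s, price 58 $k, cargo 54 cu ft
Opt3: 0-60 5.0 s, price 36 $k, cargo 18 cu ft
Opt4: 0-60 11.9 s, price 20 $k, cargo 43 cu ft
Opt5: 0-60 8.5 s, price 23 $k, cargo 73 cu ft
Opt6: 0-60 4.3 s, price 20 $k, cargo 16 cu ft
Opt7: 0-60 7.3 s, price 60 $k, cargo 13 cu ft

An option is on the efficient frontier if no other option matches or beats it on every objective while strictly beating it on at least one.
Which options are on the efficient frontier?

Opt1: dominated by Opt5 (0-60 8.5≤10.7, price 23≤69, cargo 73≥63).
Opt2: not dominated.
Opt3: not dominated.
Opt4: not dominated.
Opt5: not dominated (best cargo).
Opt6: not dominated (best 0-60).
Opt7: dominated by Opt2 (0-60 6.7≤7.3, price 58≤60, cargo 54≥13).

Opt2, Opt3, Opt4, Opt5, Opt6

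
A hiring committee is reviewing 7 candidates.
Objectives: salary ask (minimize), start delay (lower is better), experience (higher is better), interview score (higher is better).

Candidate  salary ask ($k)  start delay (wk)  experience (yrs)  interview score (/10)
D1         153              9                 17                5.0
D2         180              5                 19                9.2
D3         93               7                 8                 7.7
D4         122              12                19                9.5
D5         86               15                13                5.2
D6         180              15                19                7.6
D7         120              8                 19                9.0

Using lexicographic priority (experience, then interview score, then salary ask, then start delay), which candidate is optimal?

First maximize experience: best is 19, kept {D2, D4, D6, D7}.
Then maximize interview score: best is 9.5, kept {D4}.

D4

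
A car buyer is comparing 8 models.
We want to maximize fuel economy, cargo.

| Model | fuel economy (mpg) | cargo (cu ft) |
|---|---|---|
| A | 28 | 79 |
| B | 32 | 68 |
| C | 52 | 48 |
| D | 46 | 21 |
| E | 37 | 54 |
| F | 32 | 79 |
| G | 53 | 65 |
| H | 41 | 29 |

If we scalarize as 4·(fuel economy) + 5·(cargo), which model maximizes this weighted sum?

G

A: 4·28 + 5·79 = 507
B: 4·32 + 5·68 = 468
C: 4·52 + 5·48 = 448
D: 4·46 + 5·21 = 289
E: 4·37 + 5·54 = 418
F: 4·32 + 5·79 = 523
G: 4·53 + 5·65 = 537
H: 4·41 + 5·29 = 309
Highest: G at 537.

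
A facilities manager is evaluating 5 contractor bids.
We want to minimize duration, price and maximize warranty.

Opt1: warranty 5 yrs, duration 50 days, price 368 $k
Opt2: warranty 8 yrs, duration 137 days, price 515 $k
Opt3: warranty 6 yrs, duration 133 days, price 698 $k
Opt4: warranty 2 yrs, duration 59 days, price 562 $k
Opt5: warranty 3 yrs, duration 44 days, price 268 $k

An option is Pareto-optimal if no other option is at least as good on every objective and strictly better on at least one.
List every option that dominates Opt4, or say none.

Opt1: warranty 5≥2, duration 50≤59, price 368≤562 — dominates Opt4.
Opt5: warranty 3≥2, duration 44≤59, price 268≤562 — dominates Opt4.
Others (Opt2, Opt3) are each worse than Opt4 on at least one objective.

Opt1, Opt5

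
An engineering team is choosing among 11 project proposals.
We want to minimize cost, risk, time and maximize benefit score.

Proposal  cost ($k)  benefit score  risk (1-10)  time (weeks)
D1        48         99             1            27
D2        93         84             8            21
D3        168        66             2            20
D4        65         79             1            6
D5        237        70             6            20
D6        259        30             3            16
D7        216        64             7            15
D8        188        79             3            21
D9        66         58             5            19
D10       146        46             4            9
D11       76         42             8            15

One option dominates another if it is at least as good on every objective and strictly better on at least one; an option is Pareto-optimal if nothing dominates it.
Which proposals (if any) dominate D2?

D1: worse on time (27 vs 21).
D3: worse on cost (168 vs 93).
D4: worse on benefit score (79 vs 84).
D5: worse on cost (237 vs 93).
D6: worse on cost (259 vs 93).
D7: worse on cost (216 vs 93).
D8: worse on cost (188 vs 93).
D9: worse on benefit score (58 vs 84).
D10: worse on cost (146 vs 93).
D11: worse on benefit score (42 vs 84).
No option dominates D2.

none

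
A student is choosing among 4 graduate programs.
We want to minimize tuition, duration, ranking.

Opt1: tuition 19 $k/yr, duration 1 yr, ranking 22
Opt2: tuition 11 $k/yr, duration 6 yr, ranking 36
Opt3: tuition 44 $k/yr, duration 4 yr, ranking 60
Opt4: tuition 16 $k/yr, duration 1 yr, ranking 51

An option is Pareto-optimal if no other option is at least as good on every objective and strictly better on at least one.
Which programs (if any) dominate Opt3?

Opt1, Opt4

Opt1: tuition 19≤44, duration 1≤4, ranking 22≤60 — dominates Opt3.
Opt4: tuition 16≤44, duration 1≤4, ranking 51≤60 — dominates Opt3.
Others (Opt2) are each worse than Opt3 on at least one objective.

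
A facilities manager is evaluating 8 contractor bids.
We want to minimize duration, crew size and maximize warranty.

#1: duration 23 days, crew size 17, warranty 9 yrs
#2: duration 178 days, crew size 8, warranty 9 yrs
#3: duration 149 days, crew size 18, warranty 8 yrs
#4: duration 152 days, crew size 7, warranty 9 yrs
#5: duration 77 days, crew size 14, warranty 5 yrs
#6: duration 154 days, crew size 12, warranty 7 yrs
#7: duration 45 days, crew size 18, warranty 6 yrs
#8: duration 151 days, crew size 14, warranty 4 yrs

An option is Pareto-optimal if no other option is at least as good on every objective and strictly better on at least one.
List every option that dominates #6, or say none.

#4

#4: duration 152≤154, crew size 7≤12, warranty 9≥7 — dominates #6.
Others (#1, #2, #3, #5, #7, #8) are each worse than #6 on at least one objective.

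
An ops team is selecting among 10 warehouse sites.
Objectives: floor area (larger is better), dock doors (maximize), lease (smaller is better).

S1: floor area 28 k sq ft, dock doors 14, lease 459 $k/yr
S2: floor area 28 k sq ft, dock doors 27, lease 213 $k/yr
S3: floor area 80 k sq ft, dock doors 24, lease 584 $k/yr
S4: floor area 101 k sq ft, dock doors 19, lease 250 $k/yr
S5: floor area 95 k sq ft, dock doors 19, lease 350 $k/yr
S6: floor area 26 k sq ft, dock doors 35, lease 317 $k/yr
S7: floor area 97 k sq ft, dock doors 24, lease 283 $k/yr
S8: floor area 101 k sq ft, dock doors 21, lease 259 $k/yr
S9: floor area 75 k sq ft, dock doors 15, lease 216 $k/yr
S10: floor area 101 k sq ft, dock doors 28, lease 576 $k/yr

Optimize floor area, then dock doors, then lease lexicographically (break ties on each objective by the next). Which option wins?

First maximize floor area: best is 101, kept {S4, S8, S10}.
Then maximize dock doors: best is 28, kept {S10}.

S10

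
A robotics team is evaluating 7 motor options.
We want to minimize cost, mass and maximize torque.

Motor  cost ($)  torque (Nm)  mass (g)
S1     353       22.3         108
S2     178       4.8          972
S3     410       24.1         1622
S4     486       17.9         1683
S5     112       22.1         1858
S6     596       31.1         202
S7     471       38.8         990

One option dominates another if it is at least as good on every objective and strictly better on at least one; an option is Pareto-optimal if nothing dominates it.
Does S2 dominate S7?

No

S2 vs S7: S2 is worse on torque (4.8 vs 38.8), so it does not dominate S7.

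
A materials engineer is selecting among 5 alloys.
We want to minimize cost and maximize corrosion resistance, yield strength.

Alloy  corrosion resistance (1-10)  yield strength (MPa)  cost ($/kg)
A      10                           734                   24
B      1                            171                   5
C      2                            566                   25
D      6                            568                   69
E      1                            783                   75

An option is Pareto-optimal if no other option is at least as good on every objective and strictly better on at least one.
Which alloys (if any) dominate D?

A: corrosion resistance 10≥6, yield strength 734≥568, cost 24≤69 — dominates D.
Others (B, C, E) are each worse than D on at least one objective.

A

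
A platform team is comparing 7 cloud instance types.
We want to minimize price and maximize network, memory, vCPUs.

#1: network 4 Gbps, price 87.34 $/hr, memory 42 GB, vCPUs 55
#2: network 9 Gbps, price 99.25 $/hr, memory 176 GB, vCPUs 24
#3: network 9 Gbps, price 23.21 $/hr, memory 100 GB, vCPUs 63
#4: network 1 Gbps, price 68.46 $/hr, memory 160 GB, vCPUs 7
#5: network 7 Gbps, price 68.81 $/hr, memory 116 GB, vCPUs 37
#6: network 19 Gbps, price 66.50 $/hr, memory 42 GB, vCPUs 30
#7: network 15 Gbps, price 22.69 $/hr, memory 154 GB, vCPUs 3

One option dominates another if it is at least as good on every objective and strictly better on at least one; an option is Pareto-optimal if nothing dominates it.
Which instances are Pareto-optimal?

#1: dominated by #3 (network 9≥4, price 23.21≤87.34, memory 100≥42, vCPUs 63≥55).
#2: not dominated (best memory).
#3: not dominated (best vCPUs).
#4: not dominated.
#5: not dominated.
#6: not dominated (best network).
#7: not dominated (best price).

#2, #3, #4, #5, #6, #7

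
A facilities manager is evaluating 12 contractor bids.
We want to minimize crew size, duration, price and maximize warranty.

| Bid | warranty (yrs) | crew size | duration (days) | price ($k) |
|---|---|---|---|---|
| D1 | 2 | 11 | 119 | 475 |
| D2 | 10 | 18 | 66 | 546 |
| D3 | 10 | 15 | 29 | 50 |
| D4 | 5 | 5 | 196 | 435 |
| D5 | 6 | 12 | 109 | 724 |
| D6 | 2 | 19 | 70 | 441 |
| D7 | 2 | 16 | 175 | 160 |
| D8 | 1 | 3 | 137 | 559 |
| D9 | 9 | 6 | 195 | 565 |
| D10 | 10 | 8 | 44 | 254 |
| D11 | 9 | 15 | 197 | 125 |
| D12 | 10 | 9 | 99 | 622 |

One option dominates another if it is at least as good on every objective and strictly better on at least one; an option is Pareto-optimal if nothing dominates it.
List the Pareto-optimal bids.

D3, D4, D8, D9, D10

D1: dominated by D10 (warranty 10≥2, crew size 8≤11, duration 44≤119, price 254≤475).
D2: dominated by D3 (warranty 10≥10, crew size 15≤18, duration 29≤66, price 50≤546).
D3: not dominated (best duration).
D4: not dominated.
D5: dominated by D10 (warranty 10≥6, crew size 8≤12, duration 44≤109, price 254≤724).
D6: dominated by D3 (warranty 10≥2, crew size 15≤19, duration 29≤70, price 50≤441).
D7: dominated by D3 (warranty 10≥2, crew size 15≤16, duration 29≤175, price 50≤160).
D8: not dominated (best crew size).
D9: not dominated.
D10: not dominated.
D11: dominated by D3 (warranty 10≥9, crew size 15≤15, duration 29≤197, price 50≤125).
D12: dominated by D10 (warranty 10≥10, crew size 8≤9, duration 44≤99, price 254≤622).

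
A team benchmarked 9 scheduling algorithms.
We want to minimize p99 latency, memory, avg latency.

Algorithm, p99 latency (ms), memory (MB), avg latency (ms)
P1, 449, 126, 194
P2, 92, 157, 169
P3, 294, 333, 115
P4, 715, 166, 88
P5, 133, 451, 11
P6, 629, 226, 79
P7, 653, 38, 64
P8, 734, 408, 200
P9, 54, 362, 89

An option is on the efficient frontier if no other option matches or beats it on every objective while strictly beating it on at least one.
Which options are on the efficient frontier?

P1, P2, P3, P5, P6, P7, P9

P1: not dominated.
P2: not dominated.
P3: not dominated.
P4: dominated by P7 (p99 latency 653≤715, memory 38≤166, avg latency 64≤88).
P5: not dominated (best avg latency).
P6: not dominated.
P7: not dominated (best memory).
P8: dominated by P1 (p99 latency 449≤734, memory 126≤408, avg latency 194≤200).
P9: not dominated (best p99 latency).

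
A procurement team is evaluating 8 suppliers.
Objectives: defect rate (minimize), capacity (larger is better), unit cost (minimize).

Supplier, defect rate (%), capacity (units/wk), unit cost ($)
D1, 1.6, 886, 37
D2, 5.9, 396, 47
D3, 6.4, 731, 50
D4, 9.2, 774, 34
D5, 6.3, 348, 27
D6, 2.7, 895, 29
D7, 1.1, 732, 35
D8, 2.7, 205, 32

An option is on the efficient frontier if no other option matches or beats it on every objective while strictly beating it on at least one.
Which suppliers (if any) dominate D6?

none

D1: worse on capacity (886 vs 895).
D2: worse on defect rate (5.9 vs 2.7).
D3: worse on defect rate (6.4 vs 2.7).
D4: worse on defect rate (9.2 vs 2.7).
D5: worse on defect rate (6.3 vs 2.7).
D7: worse on capacity (732 vs 895).
D8: worse on capacity (205 vs 895).
No option dominates D6.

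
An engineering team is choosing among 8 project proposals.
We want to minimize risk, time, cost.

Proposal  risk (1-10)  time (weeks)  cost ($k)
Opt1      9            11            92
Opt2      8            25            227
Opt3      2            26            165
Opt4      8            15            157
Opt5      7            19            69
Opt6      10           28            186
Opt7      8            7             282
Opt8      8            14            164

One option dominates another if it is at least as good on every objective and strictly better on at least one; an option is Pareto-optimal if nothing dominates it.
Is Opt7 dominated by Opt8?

No

Opt8 vs Opt7: Opt8 is worse on time (14 vs 7), so it does not dominate Opt7.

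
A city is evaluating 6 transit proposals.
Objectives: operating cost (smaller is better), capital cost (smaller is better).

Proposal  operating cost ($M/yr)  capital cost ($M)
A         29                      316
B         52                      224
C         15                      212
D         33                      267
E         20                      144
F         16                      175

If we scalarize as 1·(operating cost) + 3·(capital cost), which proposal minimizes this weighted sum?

A: 1·29 + 3·316 = 977
B: 1·52 + 3·224 = 724
C: 1·15 + 3·212 = 651
D: 1·33 + 3·267 = 834
E: 1·20 + 3·144 = 452
F: 1·16 + 3·175 = 541
Lowest: E at 452.

E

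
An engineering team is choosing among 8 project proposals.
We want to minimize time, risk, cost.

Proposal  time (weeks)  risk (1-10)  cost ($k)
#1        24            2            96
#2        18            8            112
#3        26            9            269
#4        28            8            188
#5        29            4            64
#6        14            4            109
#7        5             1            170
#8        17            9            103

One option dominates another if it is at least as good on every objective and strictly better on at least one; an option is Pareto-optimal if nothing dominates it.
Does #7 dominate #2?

#7 vs #2: #7 is worse on cost (170 vs 112), so it does not dominate #2.

No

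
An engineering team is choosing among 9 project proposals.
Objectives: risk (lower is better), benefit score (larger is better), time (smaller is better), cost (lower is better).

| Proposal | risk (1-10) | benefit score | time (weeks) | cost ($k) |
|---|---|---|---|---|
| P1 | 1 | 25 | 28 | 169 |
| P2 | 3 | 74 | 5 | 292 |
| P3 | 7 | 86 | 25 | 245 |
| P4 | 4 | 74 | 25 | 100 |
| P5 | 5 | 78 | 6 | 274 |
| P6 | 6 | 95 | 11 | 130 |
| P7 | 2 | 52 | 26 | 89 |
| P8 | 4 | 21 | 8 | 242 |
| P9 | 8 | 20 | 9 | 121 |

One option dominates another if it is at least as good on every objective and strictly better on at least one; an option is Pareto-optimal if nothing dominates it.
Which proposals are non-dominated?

P1, P2, P4, P5, P6, P7, P8, P9

P1: not dominated (best risk).
P2: not dominated (best time).
P3: dominated by P6 (risk 6≤7, benefit score 95≥86, time 11≤25, cost 130≤245).
P4: not dominated.
P5: not dominated.
P6: not dominated (best benefit score).
P7: not dominated (best cost).
P8: not dominated.
P9: not dominated.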